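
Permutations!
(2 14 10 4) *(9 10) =[0, 1, 14, 3, 2, 5, 6, 7, 8, 10, 4, 11, 12, 13, 9] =(2 14 9 10 4)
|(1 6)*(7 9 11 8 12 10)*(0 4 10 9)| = 4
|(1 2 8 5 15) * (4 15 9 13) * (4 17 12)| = |(1 2 8 5 9 13 17 12 4 15)| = 10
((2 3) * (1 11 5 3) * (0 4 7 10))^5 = (11)(0 4 7 10)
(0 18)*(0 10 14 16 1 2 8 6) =[18, 2, 8, 3, 4, 5, 0, 7, 6, 9, 14, 11, 12, 13, 16, 15, 1, 17, 10] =(0 18 10 14 16 1 2 8 6)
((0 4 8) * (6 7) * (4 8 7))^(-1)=(0 8)(4 6 7)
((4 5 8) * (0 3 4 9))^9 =(0 5)(3 8)(4 9)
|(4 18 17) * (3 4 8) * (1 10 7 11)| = |(1 10 7 11)(3 4 18 17 8)| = 20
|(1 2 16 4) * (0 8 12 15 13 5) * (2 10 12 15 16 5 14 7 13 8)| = |(0 2 5)(1 10 12 16 4)(7 13 14)(8 15)| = 30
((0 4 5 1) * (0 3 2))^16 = ((0 4 5 1 3 2))^16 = (0 3 5)(1 4 2)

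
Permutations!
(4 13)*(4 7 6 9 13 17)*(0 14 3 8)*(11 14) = (0 11 14 3 8)(4 17)(6 9 13 7) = [11, 1, 2, 8, 17, 5, 9, 6, 0, 13, 10, 14, 12, 7, 3, 15, 16, 4]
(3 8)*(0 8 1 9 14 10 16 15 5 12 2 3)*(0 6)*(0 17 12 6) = [8, 9, 3, 1, 4, 6, 17, 7, 0, 14, 16, 11, 2, 13, 10, 5, 15, 12] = (0 8)(1 9 14 10 16 15 5 6 17 12 2 3)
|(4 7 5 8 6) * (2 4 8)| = |(2 4 7 5)(6 8)| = 4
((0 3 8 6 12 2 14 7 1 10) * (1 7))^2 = (0 8 12 14 10 3 6 2 1)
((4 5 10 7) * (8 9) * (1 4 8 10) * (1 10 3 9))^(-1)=((1 4 5 10 7 8)(3 9))^(-1)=(1 8 7 10 5 4)(3 9)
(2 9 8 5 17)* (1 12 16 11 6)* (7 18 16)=(1 12 7 18 16 11 6)(2 9 8 5 17)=[0, 12, 9, 3, 4, 17, 1, 18, 5, 8, 10, 6, 7, 13, 14, 15, 11, 2, 16]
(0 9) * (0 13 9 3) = (0 3)(9 13) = [3, 1, 2, 0, 4, 5, 6, 7, 8, 13, 10, 11, 12, 9]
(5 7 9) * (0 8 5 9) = (9)(0 8 5 7) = [8, 1, 2, 3, 4, 7, 6, 0, 5, 9]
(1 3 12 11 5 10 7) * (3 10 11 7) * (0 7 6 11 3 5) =[7, 10, 2, 12, 4, 3, 11, 1, 8, 9, 5, 0, 6] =(0 7 1 10 5 3 12 6 11)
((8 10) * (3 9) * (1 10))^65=(1 8 10)(3 9)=((1 10 8)(3 9))^65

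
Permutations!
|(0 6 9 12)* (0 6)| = |(6 9 12)| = 3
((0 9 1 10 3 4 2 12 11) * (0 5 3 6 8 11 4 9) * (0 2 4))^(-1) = ((0 2 12)(1 10 6 8 11 5 3 9))^(-1) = (0 12 2)(1 9 3 5 11 8 6 10)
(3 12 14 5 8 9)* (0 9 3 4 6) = (0 9 4 6)(3 12 14 5 8) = [9, 1, 2, 12, 6, 8, 0, 7, 3, 4, 10, 11, 14, 13, 5]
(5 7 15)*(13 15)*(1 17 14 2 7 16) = (1 17 14 2 7 13 15 5 16) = [0, 17, 7, 3, 4, 16, 6, 13, 8, 9, 10, 11, 12, 15, 2, 5, 1, 14]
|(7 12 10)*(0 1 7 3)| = |(0 1 7 12 10 3)| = 6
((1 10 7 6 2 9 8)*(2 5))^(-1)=(1 8 9 2 5 6 7 10)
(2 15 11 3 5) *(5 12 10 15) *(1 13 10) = (1 13 10 15 11 3 12)(2 5) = [0, 13, 5, 12, 4, 2, 6, 7, 8, 9, 15, 3, 1, 10, 14, 11]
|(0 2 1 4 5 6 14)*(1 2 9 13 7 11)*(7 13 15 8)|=|(0 9 15 8 7 11 1 4 5 6 14)|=11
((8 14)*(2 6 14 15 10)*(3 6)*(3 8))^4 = (15)(3 6 14)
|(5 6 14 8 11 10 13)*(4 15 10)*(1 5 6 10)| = |(1 5 10 13 6 14 8 11 4 15)| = 10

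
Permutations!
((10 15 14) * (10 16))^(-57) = ((10 15 14 16))^(-57) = (10 16 14 15)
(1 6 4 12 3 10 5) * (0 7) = (0 7)(1 6 4 12 3 10 5) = [7, 6, 2, 10, 12, 1, 4, 0, 8, 9, 5, 11, 3]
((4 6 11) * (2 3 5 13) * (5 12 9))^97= (2 3 12 9 5 13)(4 6 11)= ((2 3 12 9 5 13)(4 6 11))^97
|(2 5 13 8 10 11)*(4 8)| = 7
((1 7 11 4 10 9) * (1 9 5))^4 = ((1 7 11 4 10 5))^4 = (1 10 11)(4 7 5)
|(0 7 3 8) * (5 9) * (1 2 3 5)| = |(0 7 5 9 1 2 3 8)| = 8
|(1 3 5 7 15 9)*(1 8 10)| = 8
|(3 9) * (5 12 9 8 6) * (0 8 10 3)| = 6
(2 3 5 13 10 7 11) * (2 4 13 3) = (3 5)(4 13 10 7 11) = [0, 1, 2, 5, 13, 3, 6, 11, 8, 9, 7, 4, 12, 10]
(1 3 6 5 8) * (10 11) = (1 3 6 5 8)(10 11) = [0, 3, 2, 6, 4, 8, 5, 7, 1, 9, 11, 10]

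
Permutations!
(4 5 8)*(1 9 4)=(1 9 4 5 8)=[0, 9, 2, 3, 5, 8, 6, 7, 1, 4]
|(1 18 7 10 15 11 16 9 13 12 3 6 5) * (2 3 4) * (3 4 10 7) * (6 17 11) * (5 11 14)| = |(1 18 3 17 14 5)(2 4)(6 11 16 9 13 12 10 15)| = 24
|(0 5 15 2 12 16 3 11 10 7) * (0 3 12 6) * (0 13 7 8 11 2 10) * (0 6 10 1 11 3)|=8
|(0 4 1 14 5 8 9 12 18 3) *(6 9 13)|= |(0 4 1 14 5 8 13 6 9 12 18 3)|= 12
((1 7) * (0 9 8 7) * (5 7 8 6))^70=(0 7 6)(1 5 9)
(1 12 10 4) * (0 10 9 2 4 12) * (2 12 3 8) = (0 10 3 8 2 4 1)(9 12) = [10, 0, 4, 8, 1, 5, 6, 7, 2, 12, 3, 11, 9]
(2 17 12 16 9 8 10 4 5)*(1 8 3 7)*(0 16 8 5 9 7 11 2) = (0 16 7 1 5)(2 17 12 8 10 4 9 3 11) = [16, 5, 17, 11, 9, 0, 6, 1, 10, 3, 4, 2, 8, 13, 14, 15, 7, 12]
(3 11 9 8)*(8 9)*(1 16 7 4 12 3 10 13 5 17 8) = (1 16 7 4 12 3 11)(5 17 8 10 13) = [0, 16, 2, 11, 12, 17, 6, 4, 10, 9, 13, 1, 3, 5, 14, 15, 7, 8]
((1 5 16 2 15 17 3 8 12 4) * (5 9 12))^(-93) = (1 4 12 9)(2 5 3 15 16 8 17)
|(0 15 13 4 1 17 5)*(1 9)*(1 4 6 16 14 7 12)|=|(0 15 13 6 16 14 7 12 1 17 5)(4 9)|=22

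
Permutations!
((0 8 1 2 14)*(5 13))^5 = (14)(5 13) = ((0 8 1 2 14)(5 13))^5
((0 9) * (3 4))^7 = ((0 9)(3 4))^7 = (0 9)(3 4)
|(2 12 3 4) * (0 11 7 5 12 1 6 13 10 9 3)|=|(0 11 7 5 12)(1 6 13 10 9 3 4 2)|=40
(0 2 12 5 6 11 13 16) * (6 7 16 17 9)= [2, 1, 12, 3, 4, 7, 11, 16, 8, 6, 10, 13, 5, 17, 14, 15, 0, 9]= (0 2 12 5 7 16)(6 11 13 17 9)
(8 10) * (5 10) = (5 10 8) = [0, 1, 2, 3, 4, 10, 6, 7, 5, 9, 8]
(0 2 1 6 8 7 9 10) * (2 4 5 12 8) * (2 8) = (0 4 5 12 2 1 6 8 7 9 10) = [4, 6, 1, 3, 5, 12, 8, 9, 7, 10, 0, 11, 2]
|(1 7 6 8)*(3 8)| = |(1 7 6 3 8)| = 5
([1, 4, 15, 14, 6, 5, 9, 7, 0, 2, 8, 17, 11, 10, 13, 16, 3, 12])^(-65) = (11 17 12)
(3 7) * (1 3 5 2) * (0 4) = (0 4)(1 3 7 5 2) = [4, 3, 1, 7, 0, 2, 6, 5]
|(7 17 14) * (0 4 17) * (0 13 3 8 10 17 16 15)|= |(0 4 16 15)(3 8 10 17 14 7 13)|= 28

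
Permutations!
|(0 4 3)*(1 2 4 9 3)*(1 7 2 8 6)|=3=|(0 9 3)(1 8 6)(2 4 7)|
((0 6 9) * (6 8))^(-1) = ((0 8 6 9))^(-1) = (0 9 6 8)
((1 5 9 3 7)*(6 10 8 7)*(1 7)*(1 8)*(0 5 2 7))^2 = ((0 5 9 3 6 10 1 2 7))^2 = (0 9 6 1 7 5 3 10 2)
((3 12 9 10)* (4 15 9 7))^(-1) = (3 10 9 15 4 7 12)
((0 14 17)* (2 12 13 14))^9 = ((0 2 12 13 14 17))^9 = (0 13)(2 14)(12 17)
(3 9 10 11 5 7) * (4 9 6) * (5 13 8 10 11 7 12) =(3 6 4 9 11 13 8 10 7)(5 12) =[0, 1, 2, 6, 9, 12, 4, 3, 10, 11, 7, 13, 5, 8]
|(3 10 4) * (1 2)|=6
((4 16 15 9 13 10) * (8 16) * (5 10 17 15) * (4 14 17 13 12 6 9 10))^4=(17)(6 9 12)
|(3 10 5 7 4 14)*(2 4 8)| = 8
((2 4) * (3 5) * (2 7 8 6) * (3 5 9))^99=((2 4 7 8 6)(3 9))^99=(2 6 8 7 4)(3 9)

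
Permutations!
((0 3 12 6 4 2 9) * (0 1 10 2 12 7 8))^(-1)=((0 3 7 8)(1 10 2 9)(4 12 6))^(-1)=(0 8 7 3)(1 9 2 10)(4 6 12)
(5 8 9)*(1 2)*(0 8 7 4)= (0 8 9 5 7 4)(1 2)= [8, 2, 1, 3, 0, 7, 6, 4, 9, 5]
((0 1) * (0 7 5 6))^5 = ((0 1 7 5 6))^5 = (7)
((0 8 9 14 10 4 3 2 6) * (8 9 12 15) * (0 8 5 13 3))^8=(15)(0 10 9 4 14)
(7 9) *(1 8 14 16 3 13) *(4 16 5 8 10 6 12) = (1 10 6 12 4 16 3 13)(5 8 14)(7 9) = [0, 10, 2, 13, 16, 8, 12, 9, 14, 7, 6, 11, 4, 1, 5, 15, 3]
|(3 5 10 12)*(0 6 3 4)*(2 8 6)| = 9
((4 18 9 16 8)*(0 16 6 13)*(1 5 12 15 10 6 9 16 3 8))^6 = ((0 3 8 4 18 16 1 5 12 15 10 6 13))^6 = (0 1 13 16 6 18 10 4 15 8 12 3 5)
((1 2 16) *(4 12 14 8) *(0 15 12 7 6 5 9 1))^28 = (0 12 8 7 5 1 16 15 14 4 6 9 2)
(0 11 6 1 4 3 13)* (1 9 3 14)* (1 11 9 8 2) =(0 9 3 13)(1 4 14 11 6 8 2) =[9, 4, 1, 13, 14, 5, 8, 7, 2, 3, 10, 6, 12, 0, 11]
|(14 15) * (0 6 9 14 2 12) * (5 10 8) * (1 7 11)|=|(0 6 9 14 15 2 12)(1 7 11)(5 10 8)|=21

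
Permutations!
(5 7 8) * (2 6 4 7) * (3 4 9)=(2 6 9 3 4 7 8 5)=[0, 1, 6, 4, 7, 2, 9, 8, 5, 3]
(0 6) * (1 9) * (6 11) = (0 11 6)(1 9) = [11, 9, 2, 3, 4, 5, 0, 7, 8, 1, 10, 6]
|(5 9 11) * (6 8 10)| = |(5 9 11)(6 8 10)| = 3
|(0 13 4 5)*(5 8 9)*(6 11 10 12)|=12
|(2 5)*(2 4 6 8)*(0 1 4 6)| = 12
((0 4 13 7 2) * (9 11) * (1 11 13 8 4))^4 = (0 13 1 7 11 2 9)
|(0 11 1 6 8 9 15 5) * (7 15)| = 9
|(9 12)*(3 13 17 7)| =4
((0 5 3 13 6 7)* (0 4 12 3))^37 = (0 5)(3 13 6 7 4 12)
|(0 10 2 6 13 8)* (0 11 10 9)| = 6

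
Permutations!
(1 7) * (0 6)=[6, 7, 2, 3, 4, 5, 0, 1]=(0 6)(1 7)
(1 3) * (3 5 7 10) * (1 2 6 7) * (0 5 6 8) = (0 5 1 6 7 10 3 2 8) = [5, 6, 8, 2, 4, 1, 7, 10, 0, 9, 3]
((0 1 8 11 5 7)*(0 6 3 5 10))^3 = (0 11 1 10 8)(3 6 7 5)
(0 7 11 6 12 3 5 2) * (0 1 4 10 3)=(0 7 11 6 12)(1 4 10 3 5 2)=[7, 4, 1, 5, 10, 2, 12, 11, 8, 9, 3, 6, 0]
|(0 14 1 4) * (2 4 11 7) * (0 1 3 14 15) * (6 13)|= |(0 15)(1 11 7 2 4)(3 14)(6 13)|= 10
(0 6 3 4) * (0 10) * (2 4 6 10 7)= [10, 1, 4, 6, 7, 5, 3, 2, 8, 9, 0]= (0 10)(2 4 7)(3 6)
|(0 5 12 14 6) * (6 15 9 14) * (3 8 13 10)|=|(0 5 12 6)(3 8 13 10)(9 14 15)|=12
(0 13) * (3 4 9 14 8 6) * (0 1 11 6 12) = (0 13 1 11 6 3 4 9 14 8 12) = [13, 11, 2, 4, 9, 5, 3, 7, 12, 14, 10, 6, 0, 1, 8]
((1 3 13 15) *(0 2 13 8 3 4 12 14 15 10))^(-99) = (0 2 13 10)(1 4 12 14 15)(3 8)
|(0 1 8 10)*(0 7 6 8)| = |(0 1)(6 8 10 7)| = 4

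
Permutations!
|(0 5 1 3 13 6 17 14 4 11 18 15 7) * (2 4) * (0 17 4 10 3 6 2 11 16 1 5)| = |(1 6 4 16)(2 10 3 13)(7 17 14 11 18 15)| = 12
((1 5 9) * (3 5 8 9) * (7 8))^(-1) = ((1 7 8 9)(3 5))^(-1) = (1 9 8 7)(3 5)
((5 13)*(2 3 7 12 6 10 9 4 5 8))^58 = (2 12 9 13 3 6 4 8 7 10 5) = ((2 3 7 12 6 10 9 4 5 13 8))^58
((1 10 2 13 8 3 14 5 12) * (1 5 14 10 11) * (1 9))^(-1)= ((14)(1 11 9)(2 13 8 3 10)(5 12))^(-1)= (14)(1 9 11)(2 10 3 8 13)(5 12)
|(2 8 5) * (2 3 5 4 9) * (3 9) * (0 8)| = |(0 8 4 3 5 9 2)| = 7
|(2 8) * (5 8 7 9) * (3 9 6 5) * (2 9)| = 7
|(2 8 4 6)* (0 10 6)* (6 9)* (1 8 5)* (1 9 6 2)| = 6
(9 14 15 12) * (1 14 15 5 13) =[0, 14, 2, 3, 4, 13, 6, 7, 8, 15, 10, 11, 9, 1, 5, 12] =(1 14 5 13)(9 15 12)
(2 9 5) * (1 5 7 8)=[0, 5, 9, 3, 4, 2, 6, 8, 1, 7]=(1 5 2 9 7 8)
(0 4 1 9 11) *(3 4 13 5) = (0 13 5 3 4 1 9 11) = [13, 9, 2, 4, 1, 3, 6, 7, 8, 11, 10, 0, 12, 5]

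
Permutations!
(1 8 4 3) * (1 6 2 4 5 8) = [0, 1, 4, 6, 3, 8, 2, 7, 5] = (2 4 3 6)(5 8)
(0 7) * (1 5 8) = (0 7)(1 5 8) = [7, 5, 2, 3, 4, 8, 6, 0, 1]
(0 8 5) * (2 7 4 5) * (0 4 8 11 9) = (0 11 9)(2 7 8)(4 5) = [11, 1, 7, 3, 5, 4, 6, 8, 2, 0, 10, 9]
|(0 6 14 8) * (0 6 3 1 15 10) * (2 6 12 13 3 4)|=12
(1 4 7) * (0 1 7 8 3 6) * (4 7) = [1, 7, 2, 6, 8, 5, 0, 4, 3] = (0 1 7 4 8 3 6)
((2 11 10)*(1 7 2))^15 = (11)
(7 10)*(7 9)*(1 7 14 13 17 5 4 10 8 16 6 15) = (1 7 8 16 6 15)(4 10 9 14 13 17 5) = [0, 7, 2, 3, 10, 4, 15, 8, 16, 14, 9, 11, 12, 17, 13, 1, 6, 5]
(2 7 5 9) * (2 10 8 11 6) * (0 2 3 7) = (0 2)(3 7 5 9 10 8 11 6) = [2, 1, 0, 7, 4, 9, 3, 5, 11, 10, 8, 6]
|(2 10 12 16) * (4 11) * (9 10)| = 10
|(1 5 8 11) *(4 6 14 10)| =4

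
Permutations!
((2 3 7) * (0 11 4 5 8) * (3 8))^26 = ((0 11 4 5 3 7 2 8))^26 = (0 4 3 2)(5 7 8 11)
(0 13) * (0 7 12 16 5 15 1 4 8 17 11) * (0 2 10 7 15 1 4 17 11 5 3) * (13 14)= (0 14 13 15 4 8 11 2 10 7 12 16 3)(1 17 5)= [14, 17, 10, 0, 8, 1, 6, 12, 11, 9, 7, 2, 16, 15, 13, 4, 3, 5]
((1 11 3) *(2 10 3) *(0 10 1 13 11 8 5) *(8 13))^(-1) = (0 5 8 3 10)(1 2 11 13)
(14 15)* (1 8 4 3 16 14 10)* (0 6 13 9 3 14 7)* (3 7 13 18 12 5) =(0 6 18 12 5 3 16 13 9 7)(1 8 4 14 15 10) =[6, 8, 2, 16, 14, 3, 18, 0, 4, 7, 1, 11, 5, 9, 15, 10, 13, 17, 12]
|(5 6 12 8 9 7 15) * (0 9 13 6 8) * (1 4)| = |(0 9 7 15 5 8 13 6 12)(1 4)| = 18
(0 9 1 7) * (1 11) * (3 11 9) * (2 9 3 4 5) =(0 4 5 2 9 3 11 1 7) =[4, 7, 9, 11, 5, 2, 6, 0, 8, 3, 10, 1]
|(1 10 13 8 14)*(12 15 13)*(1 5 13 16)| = 20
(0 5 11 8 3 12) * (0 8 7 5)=(3 12 8)(5 11 7)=[0, 1, 2, 12, 4, 11, 6, 5, 3, 9, 10, 7, 8]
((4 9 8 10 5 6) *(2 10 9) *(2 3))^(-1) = (2 3 4 6 5 10)(8 9) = ((2 10 5 6 4 3)(8 9))^(-1)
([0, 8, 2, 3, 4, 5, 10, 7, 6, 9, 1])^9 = (1 8 6 10)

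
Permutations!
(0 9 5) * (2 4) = (0 9 5)(2 4) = [9, 1, 4, 3, 2, 0, 6, 7, 8, 5]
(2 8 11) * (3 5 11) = (2 8 3 5 11) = [0, 1, 8, 5, 4, 11, 6, 7, 3, 9, 10, 2]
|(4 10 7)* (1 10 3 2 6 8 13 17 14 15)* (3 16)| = 13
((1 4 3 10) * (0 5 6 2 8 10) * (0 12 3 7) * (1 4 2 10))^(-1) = (0 7 4 10 6 5)(1 8 2)(3 12)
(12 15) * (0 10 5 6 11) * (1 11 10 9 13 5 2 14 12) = (0 9 13 5 6 10 2 14 12 15 1 11) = [9, 11, 14, 3, 4, 6, 10, 7, 8, 13, 2, 0, 15, 5, 12, 1]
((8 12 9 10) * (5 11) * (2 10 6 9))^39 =(2 12 8 10)(5 11)(6 9)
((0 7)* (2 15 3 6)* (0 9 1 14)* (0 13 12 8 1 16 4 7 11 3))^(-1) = ((0 11 3 6 2 15)(1 14 13 12 8)(4 7 9 16))^(-1) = (0 15 2 6 3 11)(1 8 12 13 14)(4 16 9 7)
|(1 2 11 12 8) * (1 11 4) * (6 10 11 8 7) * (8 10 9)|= 21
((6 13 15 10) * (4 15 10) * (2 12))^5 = (2 12)(4 15)(6 10 13)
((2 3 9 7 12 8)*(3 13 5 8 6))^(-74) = (2 5)(3 9 7 12 6)(8 13)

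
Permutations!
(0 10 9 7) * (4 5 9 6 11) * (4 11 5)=(11)(0 10 6 5 9 7)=[10, 1, 2, 3, 4, 9, 5, 0, 8, 7, 6, 11]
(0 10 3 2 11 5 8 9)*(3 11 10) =(0 3 2 10 11 5 8 9) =[3, 1, 10, 2, 4, 8, 6, 7, 9, 0, 11, 5]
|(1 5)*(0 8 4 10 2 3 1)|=|(0 8 4 10 2 3 1 5)|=8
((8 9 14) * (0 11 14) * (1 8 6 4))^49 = (0 11 14 6 4 1 8 9) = ((0 11 14 6 4 1 8 9))^49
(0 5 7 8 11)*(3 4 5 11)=(0 11)(3 4 5 7 8)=[11, 1, 2, 4, 5, 7, 6, 8, 3, 9, 10, 0]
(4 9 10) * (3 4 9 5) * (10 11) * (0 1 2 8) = (0 1 2 8)(3 4 5)(9 11 10) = [1, 2, 8, 4, 5, 3, 6, 7, 0, 11, 9, 10]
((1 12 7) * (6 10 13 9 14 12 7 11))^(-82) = ((1 7)(6 10 13 9 14 12 11))^(-82) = (6 13 14 11 10 9 12)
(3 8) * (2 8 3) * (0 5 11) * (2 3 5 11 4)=[11, 1, 8, 5, 2, 4, 6, 7, 3, 9, 10, 0]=(0 11)(2 8 3 5 4)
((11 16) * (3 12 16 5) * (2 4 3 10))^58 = ((2 4 3 12 16 11 5 10))^58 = (2 3 16 5)(4 12 11 10)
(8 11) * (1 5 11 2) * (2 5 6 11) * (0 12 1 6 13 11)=(0 12 1 13 11 8 5 2 6)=[12, 13, 6, 3, 4, 2, 0, 7, 5, 9, 10, 8, 1, 11]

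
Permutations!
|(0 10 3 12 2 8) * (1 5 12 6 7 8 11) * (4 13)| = 30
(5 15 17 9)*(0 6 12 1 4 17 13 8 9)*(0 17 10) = (17)(0 6 12 1 4 10)(5 15 13 8 9) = [6, 4, 2, 3, 10, 15, 12, 7, 9, 5, 0, 11, 1, 8, 14, 13, 16, 17]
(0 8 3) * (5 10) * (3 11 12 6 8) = (0 3)(5 10)(6 8 11 12) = [3, 1, 2, 0, 4, 10, 8, 7, 11, 9, 5, 12, 6]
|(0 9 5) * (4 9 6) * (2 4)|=6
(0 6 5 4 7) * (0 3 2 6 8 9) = (0 8 9)(2 6 5 4 7 3) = [8, 1, 6, 2, 7, 4, 5, 3, 9, 0]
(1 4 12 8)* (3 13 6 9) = (1 4 12 8)(3 13 6 9) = [0, 4, 2, 13, 12, 5, 9, 7, 1, 3, 10, 11, 8, 6]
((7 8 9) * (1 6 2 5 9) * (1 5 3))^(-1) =(1 3 2 6)(5 8 7 9)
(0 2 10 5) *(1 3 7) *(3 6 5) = (0 2 10 3 7 1 6 5) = [2, 6, 10, 7, 4, 0, 5, 1, 8, 9, 3]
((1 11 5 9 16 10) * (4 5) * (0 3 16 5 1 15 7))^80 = (0 16 15)(1 4 11)(3 10 7) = ((0 3 16 10 15 7)(1 11 4)(5 9))^80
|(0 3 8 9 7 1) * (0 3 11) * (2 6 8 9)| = 12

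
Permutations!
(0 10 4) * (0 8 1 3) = [10, 3, 2, 0, 8, 5, 6, 7, 1, 9, 4] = (0 10 4 8 1 3)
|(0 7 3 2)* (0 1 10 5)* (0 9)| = 8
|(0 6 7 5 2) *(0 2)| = 4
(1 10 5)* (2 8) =[0, 10, 8, 3, 4, 1, 6, 7, 2, 9, 5] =(1 10 5)(2 8)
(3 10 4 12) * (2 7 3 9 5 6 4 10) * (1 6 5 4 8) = (1 6 8)(2 7 3)(4 12 9) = [0, 6, 7, 2, 12, 5, 8, 3, 1, 4, 10, 11, 9]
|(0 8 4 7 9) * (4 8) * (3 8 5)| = |(0 4 7 9)(3 8 5)| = 12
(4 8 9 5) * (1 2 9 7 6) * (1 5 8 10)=(1 2 9 8 7 6 5 4 10)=[0, 2, 9, 3, 10, 4, 5, 6, 7, 8, 1]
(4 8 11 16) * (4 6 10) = (4 8 11 16 6 10) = [0, 1, 2, 3, 8, 5, 10, 7, 11, 9, 4, 16, 12, 13, 14, 15, 6]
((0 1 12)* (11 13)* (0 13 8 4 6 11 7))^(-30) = ((0 1 12 13 7)(4 6 11 8))^(-30) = (13)(4 11)(6 8)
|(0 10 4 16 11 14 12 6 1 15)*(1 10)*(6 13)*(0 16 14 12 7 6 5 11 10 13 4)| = |(0 1 15 16 10)(4 14 7 6 13 5 11 12)| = 40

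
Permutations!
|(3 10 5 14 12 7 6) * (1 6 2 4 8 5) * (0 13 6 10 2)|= |(0 13 6 3 2 4 8 5 14 12 7)(1 10)|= 22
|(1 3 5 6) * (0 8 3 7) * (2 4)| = |(0 8 3 5 6 1 7)(2 4)| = 14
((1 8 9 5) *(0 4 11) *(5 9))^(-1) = (0 11 4)(1 5 8)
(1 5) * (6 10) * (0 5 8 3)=(0 5 1 8 3)(6 10)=[5, 8, 2, 0, 4, 1, 10, 7, 3, 9, 6]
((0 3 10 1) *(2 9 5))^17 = (0 3 10 1)(2 5 9)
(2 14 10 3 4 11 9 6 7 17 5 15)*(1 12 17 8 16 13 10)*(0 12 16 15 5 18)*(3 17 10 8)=(0 12 10 17 18)(1 16 13 8 15 2 14)(3 4 11 9 6 7)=[12, 16, 14, 4, 11, 5, 7, 3, 15, 6, 17, 9, 10, 8, 1, 2, 13, 18, 0]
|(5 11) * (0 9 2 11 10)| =6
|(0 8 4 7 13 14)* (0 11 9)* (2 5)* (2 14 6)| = |(0 8 4 7 13 6 2 5 14 11 9)| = 11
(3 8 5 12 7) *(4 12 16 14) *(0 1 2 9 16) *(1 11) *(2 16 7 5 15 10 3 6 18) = (0 11 1 16 14 4 12 5)(2 9 7 6 18)(3 8 15 10) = [11, 16, 9, 8, 12, 0, 18, 6, 15, 7, 3, 1, 5, 13, 4, 10, 14, 17, 2]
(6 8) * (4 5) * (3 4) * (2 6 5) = (2 6 8 5 3 4) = [0, 1, 6, 4, 2, 3, 8, 7, 5]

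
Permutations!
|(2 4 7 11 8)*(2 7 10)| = 3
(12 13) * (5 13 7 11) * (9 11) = (5 13 12 7 9 11) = [0, 1, 2, 3, 4, 13, 6, 9, 8, 11, 10, 5, 7, 12]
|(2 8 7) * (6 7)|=4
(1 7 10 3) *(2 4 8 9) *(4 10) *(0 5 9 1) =[5, 7, 10, 0, 8, 9, 6, 4, 1, 2, 3] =(0 5 9 2 10 3)(1 7 4 8)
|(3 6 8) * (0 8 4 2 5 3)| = |(0 8)(2 5 3 6 4)| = 10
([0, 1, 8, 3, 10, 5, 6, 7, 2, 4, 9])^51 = [0, 1, 8, 3, 4, 5, 6, 7, 2, 9, 10]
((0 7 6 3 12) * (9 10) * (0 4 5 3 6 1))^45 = (3 12 4 5)(9 10)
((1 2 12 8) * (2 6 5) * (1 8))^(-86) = (1 12 2 5 6)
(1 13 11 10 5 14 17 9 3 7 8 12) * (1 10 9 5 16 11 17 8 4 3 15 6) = [0, 13, 2, 7, 3, 14, 1, 4, 12, 15, 16, 9, 10, 17, 8, 6, 11, 5] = (1 13 17 5 14 8 12 10 16 11 9 15 6)(3 7 4)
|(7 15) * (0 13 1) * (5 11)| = 6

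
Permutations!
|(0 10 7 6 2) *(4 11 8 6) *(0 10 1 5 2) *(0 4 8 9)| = 11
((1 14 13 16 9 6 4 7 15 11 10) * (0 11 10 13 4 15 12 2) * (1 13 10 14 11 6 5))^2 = ((0 6 15 14 4 7 12 2)(1 11 10 13 16 9 5))^2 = (0 15 4 12)(1 10 16 5 11 13 9)(2 6 14 7)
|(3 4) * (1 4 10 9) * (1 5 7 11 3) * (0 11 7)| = |(0 11 3 10 9 5)(1 4)| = 6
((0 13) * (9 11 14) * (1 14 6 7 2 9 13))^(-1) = (0 13 14 1)(2 7 6 11 9)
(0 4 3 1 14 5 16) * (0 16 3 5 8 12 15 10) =(16)(0 4 5 3 1 14 8 12 15 10) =[4, 14, 2, 1, 5, 3, 6, 7, 12, 9, 0, 11, 15, 13, 8, 10, 16]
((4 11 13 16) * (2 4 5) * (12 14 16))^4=((2 4 11 13 12 14 16 5))^4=(2 12)(4 14)(5 13)(11 16)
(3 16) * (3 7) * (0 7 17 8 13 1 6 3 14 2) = (0 7 14 2)(1 6 3 16 17 8 13) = [7, 6, 0, 16, 4, 5, 3, 14, 13, 9, 10, 11, 12, 1, 2, 15, 17, 8]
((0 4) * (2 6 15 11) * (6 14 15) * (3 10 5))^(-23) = (0 4)(2 14 15 11)(3 10 5)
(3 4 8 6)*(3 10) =[0, 1, 2, 4, 8, 5, 10, 7, 6, 9, 3] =(3 4 8 6 10)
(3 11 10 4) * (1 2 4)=(1 2 4 3 11 10)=[0, 2, 4, 11, 3, 5, 6, 7, 8, 9, 1, 10]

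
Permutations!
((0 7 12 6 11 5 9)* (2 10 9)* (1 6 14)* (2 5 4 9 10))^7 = (0 4 6 14 7 9 11 1 12)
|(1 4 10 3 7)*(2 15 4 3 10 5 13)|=15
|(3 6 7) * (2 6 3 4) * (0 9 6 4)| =|(0 9 6 7)(2 4)| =4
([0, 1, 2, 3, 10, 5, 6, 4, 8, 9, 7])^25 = [0, 1, 2, 3, 10, 5, 6, 4, 8, 9, 7]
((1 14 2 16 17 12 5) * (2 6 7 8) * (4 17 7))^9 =((1 14 6 4 17 12 5)(2 16 7 8))^9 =(1 6 17 5 14 4 12)(2 16 7 8)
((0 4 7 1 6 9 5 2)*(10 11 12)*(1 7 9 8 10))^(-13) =((0 4 9 5 2)(1 6 8 10 11 12))^(-13) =(0 9 2 4 5)(1 12 11 10 8 6)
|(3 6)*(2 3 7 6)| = 2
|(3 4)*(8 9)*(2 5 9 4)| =|(2 5 9 8 4 3)| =6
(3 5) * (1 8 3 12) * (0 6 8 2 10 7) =(0 6 8 3 5 12 1 2 10 7) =[6, 2, 10, 5, 4, 12, 8, 0, 3, 9, 7, 11, 1]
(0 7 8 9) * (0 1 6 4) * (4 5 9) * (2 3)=[7, 6, 3, 2, 0, 9, 5, 8, 4, 1]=(0 7 8 4)(1 6 5 9)(2 3)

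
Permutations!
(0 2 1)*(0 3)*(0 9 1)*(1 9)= [2, 3, 0, 1, 4, 5, 6, 7, 8, 9]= (9)(0 2)(1 3)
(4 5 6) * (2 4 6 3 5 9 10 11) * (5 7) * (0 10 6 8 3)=(0 10 11 2 4 9 6 8 3 7 5)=[10, 1, 4, 7, 9, 0, 8, 5, 3, 6, 11, 2]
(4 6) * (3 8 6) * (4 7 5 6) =(3 8 4)(5 6 7) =[0, 1, 2, 8, 3, 6, 7, 5, 4]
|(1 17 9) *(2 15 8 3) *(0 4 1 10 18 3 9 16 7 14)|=|(0 4 1 17 16 7 14)(2 15 8 9 10 18 3)|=7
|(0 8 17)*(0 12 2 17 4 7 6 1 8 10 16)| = 15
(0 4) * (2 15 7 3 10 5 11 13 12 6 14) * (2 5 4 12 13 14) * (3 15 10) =(0 12 6 2 10 4)(5 11 14)(7 15) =[12, 1, 10, 3, 0, 11, 2, 15, 8, 9, 4, 14, 6, 13, 5, 7]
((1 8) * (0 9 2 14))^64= (14)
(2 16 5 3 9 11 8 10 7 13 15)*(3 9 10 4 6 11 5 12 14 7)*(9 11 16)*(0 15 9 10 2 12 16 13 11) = (16)(0 15 12 14 7 11 8 4 6 13 9 5)(2 10 3) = [15, 1, 10, 2, 6, 0, 13, 11, 4, 5, 3, 8, 14, 9, 7, 12, 16]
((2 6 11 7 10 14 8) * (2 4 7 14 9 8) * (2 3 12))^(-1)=(2 12 3 14 11 6)(4 8 9 10 7)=((2 6 11 14 3 12)(4 7 10 9 8))^(-1)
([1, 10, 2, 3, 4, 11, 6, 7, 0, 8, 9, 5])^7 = (0 10 8 1 9)(5 11)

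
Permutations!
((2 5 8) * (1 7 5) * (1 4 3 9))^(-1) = ((1 7 5 8 2 4 3 9))^(-1) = (1 9 3 4 2 8 5 7)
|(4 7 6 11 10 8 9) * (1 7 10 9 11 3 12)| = |(1 7 6 3 12)(4 10 8 11 9)| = 5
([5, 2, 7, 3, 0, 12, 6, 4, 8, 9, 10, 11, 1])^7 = (12)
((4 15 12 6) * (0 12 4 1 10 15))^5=(0 15 1 12 4 10 6)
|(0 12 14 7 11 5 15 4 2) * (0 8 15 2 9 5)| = 30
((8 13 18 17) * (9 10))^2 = (8 18)(13 17)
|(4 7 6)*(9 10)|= 6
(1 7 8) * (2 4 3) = (1 7 8)(2 4 3) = [0, 7, 4, 2, 3, 5, 6, 8, 1]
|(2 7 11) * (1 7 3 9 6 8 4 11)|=14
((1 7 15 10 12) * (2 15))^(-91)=(1 12 10 15 2 7)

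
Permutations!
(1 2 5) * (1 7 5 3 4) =(1 2 3 4)(5 7) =[0, 2, 3, 4, 1, 7, 6, 5]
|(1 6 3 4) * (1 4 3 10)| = |(1 6 10)| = 3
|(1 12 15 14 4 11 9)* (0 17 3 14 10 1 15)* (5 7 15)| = 13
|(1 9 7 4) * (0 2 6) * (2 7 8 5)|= |(0 7 4 1 9 8 5 2 6)|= 9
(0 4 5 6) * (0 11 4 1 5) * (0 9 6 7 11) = (0 1 5 7 11 4 9 6) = [1, 5, 2, 3, 9, 7, 0, 11, 8, 6, 10, 4]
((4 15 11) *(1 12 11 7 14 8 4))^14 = ((1 12 11)(4 15 7 14 8))^14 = (1 11 12)(4 8 14 7 15)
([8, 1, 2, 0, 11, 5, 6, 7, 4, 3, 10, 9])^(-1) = [3, 1, 2, 9, 8, 5, 6, 7, 0, 11, 10, 4]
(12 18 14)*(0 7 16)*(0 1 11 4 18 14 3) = (0 7 16 1 11 4 18 3)(12 14) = [7, 11, 2, 0, 18, 5, 6, 16, 8, 9, 10, 4, 14, 13, 12, 15, 1, 17, 3]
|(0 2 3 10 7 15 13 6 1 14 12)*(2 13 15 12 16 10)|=|(0 13 6 1 14 16 10 7 12)(2 3)|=18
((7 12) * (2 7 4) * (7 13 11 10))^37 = (2 11 7 4 13 10 12)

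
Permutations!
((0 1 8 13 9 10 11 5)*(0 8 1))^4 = (5 10 13)(8 11 9)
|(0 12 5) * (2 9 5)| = 5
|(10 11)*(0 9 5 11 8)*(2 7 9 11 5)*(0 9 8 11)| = 4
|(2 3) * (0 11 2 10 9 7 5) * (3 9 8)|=6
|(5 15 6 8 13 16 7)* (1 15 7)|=6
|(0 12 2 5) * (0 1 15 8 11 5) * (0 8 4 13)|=10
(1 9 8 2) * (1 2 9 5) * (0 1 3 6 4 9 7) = (0 1 5 3 6 4 9 8 7) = [1, 5, 2, 6, 9, 3, 4, 0, 7, 8]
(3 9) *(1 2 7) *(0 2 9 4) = [2, 9, 7, 4, 0, 5, 6, 1, 8, 3] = (0 2 7 1 9 3 4)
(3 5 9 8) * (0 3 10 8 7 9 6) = (0 3 5 6)(7 9)(8 10) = [3, 1, 2, 5, 4, 6, 0, 9, 10, 7, 8]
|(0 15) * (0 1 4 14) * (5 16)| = 10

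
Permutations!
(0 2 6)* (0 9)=(0 2 6 9)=[2, 1, 6, 3, 4, 5, 9, 7, 8, 0]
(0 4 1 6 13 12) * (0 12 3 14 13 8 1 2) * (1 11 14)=(0 4 2)(1 6 8 11 14 13 3)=[4, 6, 0, 1, 2, 5, 8, 7, 11, 9, 10, 14, 12, 3, 13]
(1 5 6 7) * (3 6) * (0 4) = [4, 5, 2, 6, 0, 3, 7, 1] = (0 4)(1 5 3 6 7)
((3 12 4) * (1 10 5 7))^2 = (1 5)(3 4 12)(7 10)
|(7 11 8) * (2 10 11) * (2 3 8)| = |(2 10 11)(3 8 7)| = 3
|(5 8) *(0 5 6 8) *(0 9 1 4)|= |(0 5 9 1 4)(6 8)|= 10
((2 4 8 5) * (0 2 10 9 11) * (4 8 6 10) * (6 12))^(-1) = ((0 2 8 5 4 12 6 10 9 11))^(-1) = (0 11 9 10 6 12 4 5 8 2)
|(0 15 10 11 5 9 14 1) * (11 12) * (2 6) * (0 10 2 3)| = 35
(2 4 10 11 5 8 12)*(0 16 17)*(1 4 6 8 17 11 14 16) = (0 1 4 10 14 16 11 5 17)(2 6 8 12) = [1, 4, 6, 3, 10, 17, 8, 7, 12, 9, 14, 5, 2, 13, 16, 15, 11, 0]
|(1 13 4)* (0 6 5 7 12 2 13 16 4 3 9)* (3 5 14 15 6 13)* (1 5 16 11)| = |(0 13 16 4 5 7 12 2 3 9)(1 11)(6 14 15)| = 30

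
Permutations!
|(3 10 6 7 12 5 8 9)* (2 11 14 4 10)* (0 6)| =13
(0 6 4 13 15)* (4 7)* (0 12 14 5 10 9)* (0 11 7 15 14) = [6, 1, 2, 3, 13, 10, 15, 4, 8, 11, 9, 7, 0, 14, 5, 12] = (0 6 15 12)(4 13 14 5 10 9 11 7)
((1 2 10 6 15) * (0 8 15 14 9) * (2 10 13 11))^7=((0 8 15 1 10 6 14 9)(2 13 11))^7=(0 9 14 6 10 1 15 8)(2 13 11)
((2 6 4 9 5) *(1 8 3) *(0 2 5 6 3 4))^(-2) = (0 9 8 3)(1 2 6 4)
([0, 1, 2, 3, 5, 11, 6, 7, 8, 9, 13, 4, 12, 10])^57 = [0, 1, 2, 3, 4, 5, 6, 7, 8, 9, 13, 11, 12, 10]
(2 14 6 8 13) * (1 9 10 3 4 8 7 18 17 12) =(1 9 10 3 4 8 13 2 14 6 7 18 17 12) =[0, 9, 14, 4, 8, 5, 7, 18, 13, 10, 3, 11, 1, 2, 6, 15, 16, 12, 17]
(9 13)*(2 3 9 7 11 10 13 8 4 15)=(2 3 9 8 4 15)(7 11 10 13)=[0, 1, 3, 9, 15, 5, 6, 11, 4, 8, 13, 10, 12, 7, 14, 2]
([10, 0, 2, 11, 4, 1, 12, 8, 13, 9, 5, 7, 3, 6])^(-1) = (0 1 5 10)(3 12 6 13 8 7 11)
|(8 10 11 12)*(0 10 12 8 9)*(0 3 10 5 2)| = 6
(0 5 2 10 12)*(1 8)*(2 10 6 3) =(0 5 10 12)(1 8)(2 6 3) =[5, 8, 6, 2, 4, 10, 3, 7, 1, 9, 12, 11, 0]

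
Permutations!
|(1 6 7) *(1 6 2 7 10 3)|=|(1 2 7 6 10 3)|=6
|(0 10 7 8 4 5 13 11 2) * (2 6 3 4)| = |(0 10 7 8 2)(3 4 5 13 11 6)| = 30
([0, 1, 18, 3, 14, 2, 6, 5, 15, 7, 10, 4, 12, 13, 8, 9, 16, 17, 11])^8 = (2 7 15 14 11)(4 18 5 9 8)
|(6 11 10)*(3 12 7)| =3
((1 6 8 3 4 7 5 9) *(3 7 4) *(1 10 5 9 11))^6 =(1 5 9 8)(6 11 10 7)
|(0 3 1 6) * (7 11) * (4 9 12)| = |(0 3 1 6)(4 9 12)(7 11)| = 12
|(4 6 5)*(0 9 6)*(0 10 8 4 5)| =3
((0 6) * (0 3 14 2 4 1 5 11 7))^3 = ((0 6 3 14 2 4 1 5 11 7))^3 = (0 14 1 7 3 4 11 6 2 5)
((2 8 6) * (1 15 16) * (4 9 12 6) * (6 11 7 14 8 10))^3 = (16)(4 11 8 12 14 9 7)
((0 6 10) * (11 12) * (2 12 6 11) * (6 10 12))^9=(12)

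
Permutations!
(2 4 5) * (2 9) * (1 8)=(1 8)(2 4 5 9)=[0, 8, 4, 3, 5, 9, 6, 7, 1, 2]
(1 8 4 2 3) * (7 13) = (1 8 4 2 3)(7 13) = [0, 8, 3, 1, 2, 5, 6, 13, 4, 9, 10, 11, 12, 7]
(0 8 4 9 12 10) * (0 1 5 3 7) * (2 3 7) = [8, 5, 3, 2, 9, 7, 6, 0, 4, 12, 1, 11, 10] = (0 8 4 9 12 10 1 5 7)(2 3)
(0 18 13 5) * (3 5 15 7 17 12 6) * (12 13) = (0 18 12 6 3 5)(7 17 13 15) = [18, 1, 2, 5, 4, 0, 3, 17, 8, 9, 10, 11, 6, 15, 14, 7, 16, 13, 12]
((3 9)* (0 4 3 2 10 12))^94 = (0 9 12 3 10 4 2)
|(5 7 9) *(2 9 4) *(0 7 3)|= |(0 7 4 2 9 5 3)|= 7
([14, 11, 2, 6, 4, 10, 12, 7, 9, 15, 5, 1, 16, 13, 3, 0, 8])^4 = [12, 1, 2, 8, 4, 5, 9, 7, 14, 3, 10, 11, 15, 13, 16, 6, 0]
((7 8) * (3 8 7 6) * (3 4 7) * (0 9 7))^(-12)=((0 9 7 3 8 6 4))^(-12)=(0 7 8 4 9 3 6)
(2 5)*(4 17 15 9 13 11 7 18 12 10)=(2 5)(4 17 15 9 13 11 7 18 12 10)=[0, 1, 5, 3, 17, 2, 6, 18, 8, 13, 4, 7, 10, 11, 14, 9, 16, 15, 12]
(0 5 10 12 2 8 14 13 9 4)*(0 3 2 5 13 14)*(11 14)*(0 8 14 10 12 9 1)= (0 13 1)(2 14 11 10 9 4 3)(5 12)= [13, 0, 14, 2, 3, 12, 6, 7, 8, 4, 9, 10, 5, 1, 11]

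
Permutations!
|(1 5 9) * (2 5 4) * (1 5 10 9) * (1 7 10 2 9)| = 6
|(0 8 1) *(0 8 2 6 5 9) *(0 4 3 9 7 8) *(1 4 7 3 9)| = |(0 2 6 5 3 1)(4 9 7 8)| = 12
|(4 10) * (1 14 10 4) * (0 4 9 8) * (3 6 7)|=|(0 4 9 8)(1 14 10)(3 6 7)|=12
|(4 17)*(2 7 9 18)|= |(2 7 9 18)(4 17)|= 4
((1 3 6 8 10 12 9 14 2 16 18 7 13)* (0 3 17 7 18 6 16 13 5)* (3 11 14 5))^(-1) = ((18)(0 11 14 2 13 1 17 7 3 16 6 8 10 12 9 5))^(-1) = (18)(0 5 9 12 10 8 6 16 3 7 17 1 13 2 14 11)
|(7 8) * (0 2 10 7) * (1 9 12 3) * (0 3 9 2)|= |(1 2 10 7 8 3)(9 12)|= 6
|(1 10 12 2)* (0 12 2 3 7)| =12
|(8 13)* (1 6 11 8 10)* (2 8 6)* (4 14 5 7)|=20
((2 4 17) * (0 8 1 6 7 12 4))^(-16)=((0 8 1 6 7 12 4 17 2))^(-16)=(0 1 7 4 2 8 6 12 17)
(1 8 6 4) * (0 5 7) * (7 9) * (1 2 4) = (0 5 9 7)(1 8 6)(2 4) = [5, 8, 4, 3, 2, 9, 1, 0, 6, 7]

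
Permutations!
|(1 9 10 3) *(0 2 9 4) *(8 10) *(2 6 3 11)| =|(0 6 3 1 4)(2 9 8 10 11)| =5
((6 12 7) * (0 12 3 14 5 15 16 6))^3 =((0 12 7)(3 14 5 15 16 6))^3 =(3 15)(5 6)(14 16)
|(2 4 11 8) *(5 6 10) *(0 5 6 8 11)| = |(11)(0 5 8 2 4)(6 10)| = 10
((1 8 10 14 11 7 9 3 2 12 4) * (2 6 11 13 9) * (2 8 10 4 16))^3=((1 10 14 13 9 3 6 11 7 8 4)(2 12 16))^3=(16)(1 13 6 8 10 9 11 4 14 3 7)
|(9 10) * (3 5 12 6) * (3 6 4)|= |(3 5 12 4)(9 10)|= 4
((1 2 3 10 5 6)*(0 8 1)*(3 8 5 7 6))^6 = (10)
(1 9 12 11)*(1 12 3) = (1 9 3)(11 12) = [0, 9, 2, 1, 4, 5, 6, 7, 8, 3, 10, 12, 11]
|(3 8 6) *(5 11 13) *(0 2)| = |(0 2)(3 8 6)(5 11 13)| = 6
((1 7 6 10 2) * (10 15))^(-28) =(1 6 10)(2 7 15)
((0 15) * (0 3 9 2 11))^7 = ((0 15 3 9 2 11))^7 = (0 15 3 9 2 11)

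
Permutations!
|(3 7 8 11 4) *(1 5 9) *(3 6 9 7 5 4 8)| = 12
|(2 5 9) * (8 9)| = 4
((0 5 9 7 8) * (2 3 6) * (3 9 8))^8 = ((0 5 8)(2 9 7 3 6))^8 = (0 8 5)(2 3 9 6 7)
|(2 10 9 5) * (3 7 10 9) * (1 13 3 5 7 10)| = 8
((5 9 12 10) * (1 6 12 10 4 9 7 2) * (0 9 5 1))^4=((0 9 10 1 6 12 4 5 7 2))^4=(0 6 7 10 4)(1 5 9 12 2)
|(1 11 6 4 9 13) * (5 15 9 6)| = 6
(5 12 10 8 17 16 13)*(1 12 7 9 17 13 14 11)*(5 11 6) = (1 12 10 8 13 11)(5 7 9 17 16 14 6) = [0, 12, 2, 3, 4, 7, 5, 9, 13, 17, 8, 1, 10, 11, 6, 15, 14, 16]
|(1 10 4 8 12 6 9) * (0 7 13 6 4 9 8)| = 21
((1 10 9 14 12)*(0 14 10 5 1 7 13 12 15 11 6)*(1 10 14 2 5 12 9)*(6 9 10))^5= (0 2 5 6)(9 14 15 11)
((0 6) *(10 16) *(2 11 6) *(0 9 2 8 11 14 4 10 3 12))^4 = ((0 8 11 6 9 2 14 4 10 16 3 12))^4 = (0 9 10)(2 16 8)(3 11 14)(4 12 6)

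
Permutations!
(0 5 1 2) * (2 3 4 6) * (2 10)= (0 5 1 3 4 6 10 2)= [5, 3, 0, 4, 6, 1, 10, 7, 8, 9, 2]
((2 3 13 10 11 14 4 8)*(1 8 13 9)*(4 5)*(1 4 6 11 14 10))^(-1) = (1 13 4 9 3 2 8)(5 14 10 11 6)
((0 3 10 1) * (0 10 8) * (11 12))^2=(12)(0 8 3)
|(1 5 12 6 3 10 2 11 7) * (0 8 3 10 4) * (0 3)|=|(0 8)(1 5 12 6 10 2 11 7)(3 4)|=8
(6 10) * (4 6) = [0, 1, 2, 3, 6, 5, 10, 7, 8, 9, 4] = (4 6 10)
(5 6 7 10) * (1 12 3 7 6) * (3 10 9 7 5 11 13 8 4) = [0, 12, 2, 5, 3, 1, 6, 9, 4, 7, 11, 13, 10, 8] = (1 12 10 11 13 8 4 3 5)(7 9)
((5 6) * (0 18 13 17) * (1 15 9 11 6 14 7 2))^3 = (0 17 13 18)(1 11 14)(2 9 5)(6 7 15)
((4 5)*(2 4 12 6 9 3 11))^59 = ((2 4 5 12 6 9 3 11))^59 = (2 12 3 4 6 11 5 9)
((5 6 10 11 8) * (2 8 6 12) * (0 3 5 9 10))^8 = ((0 3 5 12 2 8 9 10 11 6))^8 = (0 11 9 2 5)(3 6 10 8 12)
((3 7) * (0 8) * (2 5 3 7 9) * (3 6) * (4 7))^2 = (2 6 9 5 3)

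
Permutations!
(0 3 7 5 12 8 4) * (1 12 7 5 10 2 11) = (0 3 5 7 10 2 11 1 12 8 4) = [3, 12, 11, 5, 0, 7, 6, 10, 4, 9, 2, 1, 8]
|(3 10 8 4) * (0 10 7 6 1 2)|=9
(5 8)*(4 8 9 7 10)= [0, 1, 2, 3, 8, 9, 6, 10, 5, 7, 4]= (4 8 5 9 7 10)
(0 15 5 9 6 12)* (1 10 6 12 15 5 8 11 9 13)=(0 5 13 1 10 6 15 8 11 9 12)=[5, 10, 2, 3, 4, 13, 15, 7, 11, 12, 6, 9, 0, 1, 14, 8]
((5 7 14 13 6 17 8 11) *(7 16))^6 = ((5 16 7 14 13 6 17 8 11))^6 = (5 17 14)(6 7 11)(8 13 16)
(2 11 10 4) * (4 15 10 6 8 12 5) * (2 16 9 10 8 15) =(2 11 6 15 8 12 5 4 16 9 10) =[0, 1, 11, 3, 16, 4, 15, 7, 12, 10, 2, 6, 5, 13, 14, 8, 9]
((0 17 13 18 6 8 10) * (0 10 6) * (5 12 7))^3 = (0 18 13 17)(6 8)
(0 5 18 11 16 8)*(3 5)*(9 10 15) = (0 3 5 18 11 16 8)(9 10 15) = [3, 1, 2, 5, 4, 18, 6, 7, 0, 10, 15, 16, 12, 13, 14, 9, 8, 17, 11]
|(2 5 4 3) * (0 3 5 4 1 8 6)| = 8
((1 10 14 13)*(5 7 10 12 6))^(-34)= ((1 12 6 5 7 10 14 13))^(-34)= (1 14 7 6)(5 12 13 10)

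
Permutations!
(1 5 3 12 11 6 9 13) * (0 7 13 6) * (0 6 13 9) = (0 7 9 13 1 5 3 12 11 6) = [7, 5, 2, 12, 4, 3, 0, 9, 8, 13, 10, 6, 11, 1]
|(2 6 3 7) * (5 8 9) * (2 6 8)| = |(2 8 9 5)(3 7 6)| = 12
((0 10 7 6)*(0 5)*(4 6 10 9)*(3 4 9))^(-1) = (0 5 6 4 3)(7 10)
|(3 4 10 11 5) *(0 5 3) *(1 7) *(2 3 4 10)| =|(0 5)(1 7)(2 3 10 11 4)| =10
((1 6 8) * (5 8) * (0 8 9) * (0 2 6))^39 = (2 9 5 6)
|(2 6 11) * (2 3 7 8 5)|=7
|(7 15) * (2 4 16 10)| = |(2 4 16 10)(7 15)| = 4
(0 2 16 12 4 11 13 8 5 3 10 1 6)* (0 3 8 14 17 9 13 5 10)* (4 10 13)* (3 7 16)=(0 2 3)(1 6 7 16 12 10)(4 11 5 8 13 14 17 9)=[2, 6, 3, 0, 11, 8, 7, 16, 13, 4, 1, 5, 10, 14, 17, 15, 12, 9]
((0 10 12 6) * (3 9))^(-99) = ((0 10 12 6)(3 9))^(-99) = (0 10 12 6)(3 9)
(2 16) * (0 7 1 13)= (0 7 1 13)(2 16)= [7, 13, 16, 3, 4, 5, 6, 1, 8, 9, 10, 11, 12, 0, 14, 15, 2]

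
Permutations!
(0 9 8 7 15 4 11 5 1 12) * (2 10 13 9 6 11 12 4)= (0 6 11 5 1 4 12)(2 10 13 9 8 7 15)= [6, 4, 10, 3, 12, 1, 11, 15, 7, 8, 13, 5, 0, 9, 14, 2]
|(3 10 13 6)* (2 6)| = |(2 6 3 10 13)| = 5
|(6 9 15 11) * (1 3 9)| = 6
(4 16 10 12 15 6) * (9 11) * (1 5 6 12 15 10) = (1 5 6 4 16)(9 11)(10 15 12) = [0, 5, 2, 3, 16, 6, 4, 7, 8, 11, 15, 9, 10, 13, 14, 12, 1]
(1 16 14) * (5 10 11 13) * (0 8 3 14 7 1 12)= (0 8 3 14 12)(1 16 7)(5 10 11 13)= [8, 16, 2, 14, 4, 10, 6, 1, 3, 9, 11, 13, 0, 5, 12, 15, 7]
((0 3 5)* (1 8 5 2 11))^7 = (11)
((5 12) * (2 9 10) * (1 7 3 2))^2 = (12)(1 3 9)(2 10 7) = ((1 7 3 2 9 10)(5 12))^2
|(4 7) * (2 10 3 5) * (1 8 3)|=6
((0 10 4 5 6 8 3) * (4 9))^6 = (0 8 5 9)(3 6 4 10)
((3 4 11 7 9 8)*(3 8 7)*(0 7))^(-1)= (0 9 7)(3 11 4)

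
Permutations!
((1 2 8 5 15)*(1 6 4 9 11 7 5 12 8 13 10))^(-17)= (1 10 13 2)(4 5 9 15 11 6 7)(8 12)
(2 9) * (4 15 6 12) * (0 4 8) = (0 4 15 6 12 8)(2 9) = [4, 1, 9, 3, 15, 5, 12, 7, 0, 2, 10, 11, 8, 13, 14, 6]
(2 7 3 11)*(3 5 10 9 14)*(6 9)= [0, 1, 7, 11, 4, 10, 9, 5, 8, 14, 6, 2, 12, 13, 3]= (2 7 5 10 6 9 14 3 11)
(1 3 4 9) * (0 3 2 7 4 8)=[3, 2, 7, 8, 9, 5, 6, 4, 0, 1]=(0 3 8)(1 2 7 4 9)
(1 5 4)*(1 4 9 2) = [0, 5, 1, 3, 4, 9, 6, 7, 8, 2] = (1 5 9 2)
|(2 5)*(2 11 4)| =4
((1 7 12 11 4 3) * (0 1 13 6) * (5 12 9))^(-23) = (0 6 13 3 4 11 12 5 9 7 1)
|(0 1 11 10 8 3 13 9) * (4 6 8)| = |(0 1 11 10 4 6 8 3 13 9)| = 10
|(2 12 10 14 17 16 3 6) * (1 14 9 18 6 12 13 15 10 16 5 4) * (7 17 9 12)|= |(1 14 9 18 6 2 13 15 10 12 16 3 7 17 5 4)|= 16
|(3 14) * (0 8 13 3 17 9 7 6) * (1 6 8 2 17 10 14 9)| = 10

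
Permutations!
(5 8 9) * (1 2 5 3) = (1 2 5 8 9 3) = [0, 2, 5, 1, 4, 8, 6, 7, 9, 3]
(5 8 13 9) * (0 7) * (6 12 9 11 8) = (0 7)(5 6 12 9)(8 13 11) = [7, 1, 2, 3, 4, 6, 12, 0, 13, 5, 10, 8, 9, 11]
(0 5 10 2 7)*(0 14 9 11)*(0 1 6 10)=(0 5)(1 6 10 2 7 14 9 11)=[5, 6, 7, 3, 4, 0, 10, 14, 8, 11, 2, 1, 12, 13, 9]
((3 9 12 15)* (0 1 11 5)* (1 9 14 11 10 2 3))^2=((0 9 12 15 1 10 2 3 14 11 5))^2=(0 12 1 2 14 5 9 15 10 3 11)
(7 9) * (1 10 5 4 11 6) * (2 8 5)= [0, 10, 8, 3, 11, 4, 1, 9, 5, 7, 2, 6]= (1 10 2 8 5 4 11 6)(7 9)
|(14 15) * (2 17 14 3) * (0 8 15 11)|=8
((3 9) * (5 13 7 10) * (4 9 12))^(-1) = ((3 12 4 9)(5 13 7 10))^(-1) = (3 9 4 12)(5 10 7 13)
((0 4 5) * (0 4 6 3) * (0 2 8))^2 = (0 3 8 6 2)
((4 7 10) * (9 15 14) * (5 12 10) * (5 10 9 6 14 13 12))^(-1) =(4 10 7)(6 14)(9 12 13 15) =((4 7 10)(6 14)(9 15 13 12))^(-1)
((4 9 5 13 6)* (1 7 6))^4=((1 7 6 4 9 5 13))^4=(1 9 7 5 6 13 4)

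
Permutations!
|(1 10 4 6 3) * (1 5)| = |(1 10 4 6 3 5)| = 6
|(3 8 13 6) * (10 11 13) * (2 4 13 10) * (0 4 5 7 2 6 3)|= |(0 4 13 3 8 6)(2 5 7)(10 11)|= 6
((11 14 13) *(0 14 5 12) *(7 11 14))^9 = ((0 7 11 5 12)(13 14))^9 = (0 12 5 11 7)(13 14)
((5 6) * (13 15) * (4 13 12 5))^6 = ((4 13 15 12 5 6))^6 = (15)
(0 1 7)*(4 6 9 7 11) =(0 1 11 4 6 9 7) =[1, 11, 2, 3, 6, 5, 9, 0, 8, 7, 10, 4]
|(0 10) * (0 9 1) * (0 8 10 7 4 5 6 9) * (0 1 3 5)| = |(0 7 4)(1 8 10)(3 5 6 9)| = 12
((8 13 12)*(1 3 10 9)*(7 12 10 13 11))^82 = ((1 3 13 10 9)(7 12 8 11))^82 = (1 13 9 3 10)(7 8)(11 12)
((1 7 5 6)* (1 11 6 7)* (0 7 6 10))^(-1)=(0 10 11 6 5 7)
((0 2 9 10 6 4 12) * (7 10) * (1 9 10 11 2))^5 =(0 2)(1 10)(4 7)(6 9)(11 12)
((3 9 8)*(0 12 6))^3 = (12)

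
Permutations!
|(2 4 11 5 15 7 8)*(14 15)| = 8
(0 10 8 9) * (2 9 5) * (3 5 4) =(0 10 8 4 3 5 2 9) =[10, 1, 9, 5, 3, 2, 6, 7, 4, 0, 8]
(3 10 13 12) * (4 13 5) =(3 10 5 4 13 12) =[0, 1, 2, 10, 13, 4, 6, 7, 8, 9, 5, 11, 3, 12]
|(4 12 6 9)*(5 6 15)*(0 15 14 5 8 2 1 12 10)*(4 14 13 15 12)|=36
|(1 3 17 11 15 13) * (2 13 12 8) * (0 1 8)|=21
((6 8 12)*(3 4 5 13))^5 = ((3 4 5 13)(6 8 12))^5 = (3 4 5 13)(6 12 8)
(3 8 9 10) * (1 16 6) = (1 16 6)(3 8 9 10) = [0, 16, 2, 8, 4, 5, 1, 7, 9, 10, 3, 11, 12, 13, 14, 15, 6]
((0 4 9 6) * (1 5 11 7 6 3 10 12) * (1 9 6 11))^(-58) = ((0 4 6)(1 5)(3 10 12 9)(7 11))^(-58) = (0 6 4)(3 12)(9 10)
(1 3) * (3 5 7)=[0, 5, 2, 1, 4, 7, 6, 3]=(1 5 7 3)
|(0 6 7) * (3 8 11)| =|(0 6 7)(3 8 11)| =3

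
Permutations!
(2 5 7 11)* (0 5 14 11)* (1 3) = (0 5 7)(1 3)(2 14 11) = [5, 3, 14, 1, 4, 7, 6, 0, 8, 9, 10, 2, 12, 13, 11]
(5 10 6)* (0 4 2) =(0 4 2)(5 10 6) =[4, 1, 0, 3, 2, 10, 5, 7, 8, 9, 6]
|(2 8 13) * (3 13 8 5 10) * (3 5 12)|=|(2 12 3 13)(5 10)|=4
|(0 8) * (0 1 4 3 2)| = 6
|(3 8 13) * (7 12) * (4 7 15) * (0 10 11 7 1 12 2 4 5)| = |(0 10 11 7 2 4 1 12 15 5)(3 8 13)| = 30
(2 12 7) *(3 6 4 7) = [0, 1, 12, 6, 7, 5, 4, 2, 8, 9, 10, 11, 3] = (2 12 3 6 4 7)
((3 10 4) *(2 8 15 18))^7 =((2 8 15 18)(3 10 4))^7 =(2 18 15 8)(3 10 4)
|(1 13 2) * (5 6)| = |(1 13 2)(5 6)| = 6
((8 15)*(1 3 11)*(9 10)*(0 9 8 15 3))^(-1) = (15)(0 1 11 3 8 10 9) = ((15)(0 9 10 8 3 11 1))^(-1)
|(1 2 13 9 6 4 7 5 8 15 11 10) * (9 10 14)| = |(1 2 13 10)(4 7 5 8 15 11 14 9 6)| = 36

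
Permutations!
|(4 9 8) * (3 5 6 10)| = |(3 5 6 10)(4 9 8)| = 12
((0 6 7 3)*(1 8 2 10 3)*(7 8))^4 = (0 10 8)(2 6 3)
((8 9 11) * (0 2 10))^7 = (0 2 10)(8 9 11)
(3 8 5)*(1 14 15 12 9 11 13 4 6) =[0, 14, 2, 8, 6, 3, 1, 7, 5, 11, 10, 13, 9, 4, 15, 12] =(1 14 15 12 9 11 13 4 6)(3 8 5)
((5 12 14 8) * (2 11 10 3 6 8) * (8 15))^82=(2 10 6 8 12)(3 15 5 14 11)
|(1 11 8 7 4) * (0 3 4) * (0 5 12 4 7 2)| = |(0 3 7 5 12 4 1 11 8 2)| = 10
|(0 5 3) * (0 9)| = 4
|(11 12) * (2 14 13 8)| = |(2 14 13 8)(11 12)| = 4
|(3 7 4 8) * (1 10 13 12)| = 4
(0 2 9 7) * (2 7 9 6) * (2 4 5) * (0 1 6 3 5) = (9)(0 7 1 6 4)(2 3 5) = [7, 6, 3, 5, 0, 2, 4, 1, 8, 9]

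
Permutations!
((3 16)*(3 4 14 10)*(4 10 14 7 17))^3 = ((3 16 10)(4 7 17))^3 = (17)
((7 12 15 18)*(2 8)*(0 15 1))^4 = (0 12 18)(1 7 15)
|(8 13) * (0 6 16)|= 6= |(0 6 16)(8 13)|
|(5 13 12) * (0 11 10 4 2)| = 15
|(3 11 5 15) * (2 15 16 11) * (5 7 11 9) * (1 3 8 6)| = 6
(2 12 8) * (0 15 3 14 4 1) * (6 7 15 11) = [11, 0, 12, 14, 1, 5, 7, 15, 2, 9, 10, 6, 8, 13, 4, 3] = (0 11 6 7 15 3 14 4 1)(2 12 8)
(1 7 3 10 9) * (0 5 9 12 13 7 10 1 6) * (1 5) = [1, 10, 2, 5, 4, 9, 0, 3, 8, 6, 12, 11, 13, 7] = (0 1 10 12 13 7 3 5 9 6)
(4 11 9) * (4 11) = (9 11) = [0, 1, 2, 3, 4, 5, 6, 7, 8, 11, 10, 9]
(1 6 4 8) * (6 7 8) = (1 7 8)(4 6) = [0, 7, 2, 3, 6, 5, 4, 8, 1]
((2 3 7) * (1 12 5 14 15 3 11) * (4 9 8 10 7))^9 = ((1 12 5 14 15 3 4 9 8 10 7 2 11))^9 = (1 10 3 12 7 4 5 2 9 14 11 8 15)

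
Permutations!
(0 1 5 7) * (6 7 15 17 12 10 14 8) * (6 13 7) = (0 1 5 15 17 12 10 14 8 13 7) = [1, 5, 2, 3, 4, 15, 6, 0, 13, 9, 14, 11, 10, 7, 8, 17, 16, 12]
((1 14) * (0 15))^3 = ((0 15)(1 14))^3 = (0 15)(1 14)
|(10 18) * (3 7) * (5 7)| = |(3 5 7)(10 18)| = 6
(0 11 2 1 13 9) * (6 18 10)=(0 11 2 1 13 9)(6 18 10)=[11, 13, 1, 3, 4, 5, 18, 7, 8, 0, 6, 2, 12, 9, 14, 15, 16, 17, 10]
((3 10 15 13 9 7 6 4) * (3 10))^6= (4 6 7 9 13 15 10)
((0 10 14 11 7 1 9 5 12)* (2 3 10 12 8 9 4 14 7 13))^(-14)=((0 12)(1 4 14 11 13 2 3 10 7)(5 8 9))^(-14)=(1 13 7 11 10 14 3 4 2)(5 8 9)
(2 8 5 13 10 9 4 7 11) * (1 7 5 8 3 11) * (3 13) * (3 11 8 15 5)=[0, 7, 13, 8, 3, 11, 6, 1, 15, 4, 9, 2, 12, 10, 14, 5]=(1 7)(2 13 10 9 4 3 8 15 5 11)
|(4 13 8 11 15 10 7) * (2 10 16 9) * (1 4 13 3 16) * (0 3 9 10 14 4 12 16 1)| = |(0 3 1 12 16 10 7 13 8 11 15)(2 14 4 9)| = 44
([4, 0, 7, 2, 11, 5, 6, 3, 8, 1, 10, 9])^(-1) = (0 1 9 11 4)(2 3 7)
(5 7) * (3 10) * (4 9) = (3 10)(4 9)(5 7) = [0, 1, 2, 10, 9, 7, 6, 5, 8, 4, 3]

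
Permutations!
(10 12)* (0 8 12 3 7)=(0 8 12 10 3 7)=[8, 1, 2, 7, 4, 5, 6, 0, 12, 9, 3, 11, 10]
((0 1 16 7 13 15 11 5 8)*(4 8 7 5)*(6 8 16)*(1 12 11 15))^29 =(0 13 4 8 7 11 6 5 12 1 16)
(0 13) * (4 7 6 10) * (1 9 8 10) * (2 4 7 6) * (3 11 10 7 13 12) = (0 12 3 11 10 13)(1 9 8 7 2 4 6) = [12, 9, 4, 11, 6, 5, 1, 2, 7, 8, 13, 10, 3, 0]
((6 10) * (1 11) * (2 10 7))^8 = (11)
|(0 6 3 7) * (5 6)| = 5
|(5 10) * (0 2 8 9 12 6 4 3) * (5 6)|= 10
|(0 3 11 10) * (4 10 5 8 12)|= 8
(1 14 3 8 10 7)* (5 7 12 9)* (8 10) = [0, 14, 2, 10, 4, 7, 6, 1, 8, 5, 12, 11, 9, 13, 3] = (1 14 3 10 12 9 5 7)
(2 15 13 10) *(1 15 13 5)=(1 15 5)(2 13 10)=[0, 15, 13, 3, 4, 1, 6, 7, 8, 9, 2, 11, 12, 10, 14, 5]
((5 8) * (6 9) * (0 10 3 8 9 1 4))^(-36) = ((0 10 3 8 5 9 6 1 4))^(-36) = (10)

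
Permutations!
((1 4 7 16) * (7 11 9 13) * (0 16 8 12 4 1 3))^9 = (16)(4 9 7 12 11 13 8)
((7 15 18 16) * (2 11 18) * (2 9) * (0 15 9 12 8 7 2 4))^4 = (18)(0 7 15 9 12 4 8)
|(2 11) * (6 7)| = 2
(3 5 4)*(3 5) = [0, 1, 2, 3, 5, 4] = (4 5)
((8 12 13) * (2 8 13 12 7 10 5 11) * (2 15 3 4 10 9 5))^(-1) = (2 10 4 3 15 11 5 9 7 8)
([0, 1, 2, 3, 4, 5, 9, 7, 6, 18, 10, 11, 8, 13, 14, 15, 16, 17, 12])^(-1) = [0, 1, 2, 3, 4, 5, 8, 7, 12, 6, 10, 11, 18, 13, 14, 15, 16, 17, 9]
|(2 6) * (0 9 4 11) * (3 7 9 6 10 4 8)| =|(0 6 2 10 4 11)(3 7 9 8)| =12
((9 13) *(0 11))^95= (0 11)(9 13)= ((0 11)(9 13))^95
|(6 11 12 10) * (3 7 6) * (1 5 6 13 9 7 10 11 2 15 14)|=6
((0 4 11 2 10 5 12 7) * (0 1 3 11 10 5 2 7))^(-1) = (0 12 5 2 10 4)(1 7 11 3)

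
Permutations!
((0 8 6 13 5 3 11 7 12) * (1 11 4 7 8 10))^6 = (0 13)(1 3)(4 11)(5 10)(6 12)(7 8) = ((0 10 1 11 8 6 13 5 3 4 7 12))^6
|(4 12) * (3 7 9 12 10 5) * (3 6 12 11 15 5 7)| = |(4 10 7 9 11 15 5 6 12)| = 9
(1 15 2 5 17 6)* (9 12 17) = (1 15 2 5 9 12 17 6) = [0, 15, 5, 3, 4, 9, 1, 7, 8, 12, 10, 11, 17, 13, 14, 2, 16, 6]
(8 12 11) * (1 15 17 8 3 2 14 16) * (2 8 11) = [0, 15, 14, 8, 4, 5, 6, 7, 12, 9, 10, 3, 2, 13, 16, 17, 1, 11] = (1 15 17 11 3 8 12 2 14 16)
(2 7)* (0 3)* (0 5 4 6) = [3, 1, 7, 5, 6, 4, 0, 2] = (0 3 5 4 6)(2 7)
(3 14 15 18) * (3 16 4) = (3 14 15 18 16 4) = [0, 1, 2, 14, 3, 5, 6, 7, 8, 9, 10, 11, 12, 13, 15, 18, 4, 17, 16]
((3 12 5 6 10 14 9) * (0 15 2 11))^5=((0 15 2 11)(3 12 5 6 10 14 9))^5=(0 15 2 11)(3 14 6 12 9 10 5)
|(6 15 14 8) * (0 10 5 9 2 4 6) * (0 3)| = 11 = |(0 10 5 9 2 4 6 15 14 8 3)|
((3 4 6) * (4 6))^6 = ((3 6))^6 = (6)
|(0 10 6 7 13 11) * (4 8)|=|(0 10 6 7 13 11)(4 8)|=6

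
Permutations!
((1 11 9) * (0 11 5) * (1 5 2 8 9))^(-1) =((0 11 1 2 8 9 5))^(-1) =(0 5 9 8 2 1 11)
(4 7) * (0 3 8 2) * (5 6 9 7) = (0 3 8 2)(4 5 6 9 7) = [3, 1, 0, 8, 5, 6, 9, 4, 2, 7]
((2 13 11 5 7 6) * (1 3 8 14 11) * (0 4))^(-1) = (0 4)(1 13 2 6 7 5 11 14 8 3)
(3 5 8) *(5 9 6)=(3 9 6 5 8)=[0, 1, 2, 9, 4, 8, 5, 7, 3, 6]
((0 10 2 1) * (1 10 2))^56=(10)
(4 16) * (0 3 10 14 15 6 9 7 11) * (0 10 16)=(0 3 16 4)(6 9 7 11 10 14 15)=[3, 1, 2, 16, 0, 5, 9, 11, 8, 7, 14, 10, 12, 13, 15, 6, 4]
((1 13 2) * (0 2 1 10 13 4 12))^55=((0 2 10 13 1 4 12))^55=(0 12 4 1 13 10 2)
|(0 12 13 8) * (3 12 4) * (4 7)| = |(0 7 4 3 12 13 8)| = 7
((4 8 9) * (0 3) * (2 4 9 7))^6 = (9)(2 8)(4 7)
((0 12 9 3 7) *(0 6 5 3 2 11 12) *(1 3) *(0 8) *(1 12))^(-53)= (0 8)(1 3 7 6 5 12 9 2 11)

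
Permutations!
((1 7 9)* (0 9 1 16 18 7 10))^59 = ((0 9 16 18 7 1 10))^59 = (0 18 10 16 1 9 7)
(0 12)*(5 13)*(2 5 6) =(0 12)(2 5 13 6) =[12, 1, 5, 3, 4, 13, 2, 7, 8, 9, 10, 11, 0, 6]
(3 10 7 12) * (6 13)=[0, 1, 2, 10, 4, 5, 13, 12, 8, 9, 7, 11, 3, 6]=(3 10 7 12)(6 13)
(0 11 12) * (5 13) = (0 11 12)(5 13) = [11, 1, 2, 3, 4, 13, 6, 7, 8, 9, 10, 12, 0, 5]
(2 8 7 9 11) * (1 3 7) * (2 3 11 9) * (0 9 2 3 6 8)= (0 9 2)(1 11 6 8)(3 7)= [9, 11, 0, 7, 4, 5, 8, 3, 1, 2, 10, 6]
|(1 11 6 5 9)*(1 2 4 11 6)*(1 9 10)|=4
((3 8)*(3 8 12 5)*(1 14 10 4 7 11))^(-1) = ((1 14 10 4 7 11)(3 12 5))^(-1) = (1 11 7 4 10 14)(3 5 12)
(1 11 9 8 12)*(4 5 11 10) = (1 10 4 5 11 9 8 12) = [0, 10, 2, 3, 5, 11, 6, 7, 12, 8, 4, 9, 1]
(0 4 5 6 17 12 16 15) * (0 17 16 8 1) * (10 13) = (0 4 5 6 16 15 17 12 8 1)(10 13) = [4, 0, 2, 3, 5, 6, 16, 7, 1, 9, 13, 11, 8, 10, 14, 17, 15, 12]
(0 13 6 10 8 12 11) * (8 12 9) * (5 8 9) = (0 13 6 10 12 11)(5 8) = [13, 1, 2, 3, 4, 8, 10, 7, 5, 9, 12, 0, 11, 6]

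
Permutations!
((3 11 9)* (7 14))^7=((3 11 9)(7 14))^7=(3 11 9)(7 14)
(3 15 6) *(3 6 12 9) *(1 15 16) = (1 15 12 9 3 16) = [0, 15, 2, 16, 4, 5, 6, 7, 8, 3, 10, 11, 9, 13, 14, 12, 1]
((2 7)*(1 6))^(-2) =(7)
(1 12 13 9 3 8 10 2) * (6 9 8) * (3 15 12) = [0, 3, 1, 6, 4, 5, 9, 7, 10, 15, 2, 11, 13, 8, 14, 12] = (1 3 6 9 15 12 13 8 10 2)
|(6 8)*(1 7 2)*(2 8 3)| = 6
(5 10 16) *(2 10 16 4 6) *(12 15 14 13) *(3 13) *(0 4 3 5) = (0 4 6 2 10 3 13 12 15 14 5 16) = [4, 1, 10, 13, 6, 16, 2, 7, 8, 9, 3, 11, 15, 12, 5, 14, 0]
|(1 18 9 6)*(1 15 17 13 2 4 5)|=|(1 18 9 6 15 17 13 2 4 5)|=10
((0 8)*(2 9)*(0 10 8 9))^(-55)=((0 9 2)(8 10))^(-55)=(0 2 9)(8 10)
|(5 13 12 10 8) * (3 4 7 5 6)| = |(3 4 7 5 13 12 10 8 6)| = 9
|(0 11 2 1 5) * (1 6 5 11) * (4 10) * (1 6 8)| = |(0 6 5)(1 11 2 8)(4 10)| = 12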